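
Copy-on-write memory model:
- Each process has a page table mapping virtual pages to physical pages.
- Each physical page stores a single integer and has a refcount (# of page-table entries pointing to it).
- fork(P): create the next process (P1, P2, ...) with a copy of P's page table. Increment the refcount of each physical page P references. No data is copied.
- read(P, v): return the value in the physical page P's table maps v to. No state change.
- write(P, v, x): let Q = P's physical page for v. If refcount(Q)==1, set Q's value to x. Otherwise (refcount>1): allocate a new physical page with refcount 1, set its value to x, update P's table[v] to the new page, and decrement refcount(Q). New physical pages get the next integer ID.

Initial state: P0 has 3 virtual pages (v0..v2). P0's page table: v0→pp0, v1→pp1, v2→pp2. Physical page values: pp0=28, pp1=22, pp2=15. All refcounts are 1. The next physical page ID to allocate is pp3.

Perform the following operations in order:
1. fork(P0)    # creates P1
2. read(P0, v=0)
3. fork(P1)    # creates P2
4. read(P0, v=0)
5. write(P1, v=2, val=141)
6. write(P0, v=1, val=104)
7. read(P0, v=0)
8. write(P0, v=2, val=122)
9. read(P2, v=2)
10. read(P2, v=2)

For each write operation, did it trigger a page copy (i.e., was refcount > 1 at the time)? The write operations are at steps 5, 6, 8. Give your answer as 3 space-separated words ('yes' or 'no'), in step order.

Op 1: fork(P0) -> P1. 3 ppages; refcounts: pp0:2 pp1:2 pp2:2
Op 2: read(P0, v0) -> 28. No state change.
Op 3: fork(P1) -> P2. 3 ppages; refcounts: pp0:3 pp1:3 pp2:3
Op 4: read(P0, v0) -> 28. No state change.
Op 5: write(P1, v2, 141). refcount(pp2)=3>1 -> COPY to pp3. 4 ppages; refcounts: pp0:3 pp1:3 pp2:2 pp3:1
Op 6: write(P0, v1, 104). refcount(pp1)=3>1 -> COPY to pp4. 5 ppages; refcounts: pp0:3 pp1:2 pp2:2 pp3:1 pp4:1
Op 7: read(P0, v0) -> 28. No state change.
Op 8: write(P0, v2, 122). refcount(pp2)=2>1 -> COPY to pp5. 6 ppages; refcounts: pp0:3 pp1:2 pp2:1 pp3:1 pp4:1 pp5:1
Op 9: read(P2, v2) -> 15. No state change.
Op 10: read(P2, v2) -> 15. No state change.

yes yes yes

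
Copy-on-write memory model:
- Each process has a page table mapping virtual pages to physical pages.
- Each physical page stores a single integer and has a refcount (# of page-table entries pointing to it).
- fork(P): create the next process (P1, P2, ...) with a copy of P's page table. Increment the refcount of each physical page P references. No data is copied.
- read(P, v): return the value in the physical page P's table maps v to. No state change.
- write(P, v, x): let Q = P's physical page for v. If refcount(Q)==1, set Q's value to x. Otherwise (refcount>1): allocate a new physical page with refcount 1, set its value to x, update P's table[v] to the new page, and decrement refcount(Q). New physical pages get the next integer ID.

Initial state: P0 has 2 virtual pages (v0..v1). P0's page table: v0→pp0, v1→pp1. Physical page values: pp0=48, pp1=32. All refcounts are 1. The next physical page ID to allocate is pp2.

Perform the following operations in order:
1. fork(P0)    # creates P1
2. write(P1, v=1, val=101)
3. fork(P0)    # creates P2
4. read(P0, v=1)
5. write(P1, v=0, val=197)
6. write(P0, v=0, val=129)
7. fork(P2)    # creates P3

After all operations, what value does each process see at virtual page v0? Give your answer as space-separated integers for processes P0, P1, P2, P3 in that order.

Answer: 129 197 48 48

Derivation:
Op 1: fork(P0) -> P1. 2 ppages; refcounts: pp0:2 pp1:2
Op 2: write(P1, v1, 101). refcount(pp1)=2>1 -> COPY to pp2. 3 ppages; refcounts: pp0:2 pp1:1 pp2:1
Op 3: fork(P0) -> P2. 3 ppages; refcounts: pp0:3 pp1:2 pp2:1
Op 4: read(P0, v1) -> 32. No state change.
Op 5: write(P1, v0, 197). refcount(pp0)=3>1 -> COPY to pp3. 4 ppages; refcounts: pp0:2 pp1:2 pp2:1 pp3:1
Op 6: write(P0, v0, 129). refcount(pp0)=2>1 -> COPY to pp4. 5 ppages; refcounts: pp0:1 pp1:2 pp2:1 pp3:1 pp4:1
Op 7: fork(P2) -> P3. 5 ppages; refcounts: pp0:2 pp1:3 pp2:1 pp3:1 pp4:1
P0: v0 -> pp4 = 129
P1: v0 -> pp3 = 197
P2: v0 -> pp0 = 48
P3: v0 -> pp0 = 48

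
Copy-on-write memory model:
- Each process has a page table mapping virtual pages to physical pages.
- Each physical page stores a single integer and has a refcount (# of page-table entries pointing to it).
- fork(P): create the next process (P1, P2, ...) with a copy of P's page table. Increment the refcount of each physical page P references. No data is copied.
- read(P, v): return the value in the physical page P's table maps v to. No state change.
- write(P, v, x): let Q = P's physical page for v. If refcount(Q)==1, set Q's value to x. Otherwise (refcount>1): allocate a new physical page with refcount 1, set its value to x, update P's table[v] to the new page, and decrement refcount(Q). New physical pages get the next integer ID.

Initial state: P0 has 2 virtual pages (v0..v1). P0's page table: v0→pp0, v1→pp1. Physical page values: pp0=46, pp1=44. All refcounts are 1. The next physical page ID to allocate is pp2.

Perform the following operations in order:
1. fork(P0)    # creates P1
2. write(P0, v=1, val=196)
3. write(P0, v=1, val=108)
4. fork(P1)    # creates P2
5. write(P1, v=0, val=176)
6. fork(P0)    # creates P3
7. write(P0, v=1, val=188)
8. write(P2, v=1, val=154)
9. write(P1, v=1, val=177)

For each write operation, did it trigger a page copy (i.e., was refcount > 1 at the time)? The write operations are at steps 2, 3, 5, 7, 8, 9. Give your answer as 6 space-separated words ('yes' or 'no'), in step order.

Op 1: fork(P0) -> P1. 2 ppages; refcounts: pp0:2 pp1:2
Op 2: write(P0, v1, 196). refcount(pp1)=2>1 -> COPY to pp2. 3 ppages; refcounts: pp0:2 pp1:1 pp2:1
Op 3: write(P0, v1, 108). refcount(pp2)=1 -> write in place. 3 ppages; refcounts: pp0:2 pp1:1 pp2:1
Op 4: fork(P1) -> P2. 3 ppages; refcounts: pp0:3 pp1:2 pp2:1
Op 5: write(P1, v0, 176). refcount(pp0)=3>1 -> COPY to pp3. 4 ppages; refcounts: pp0:2 pp1:2 pp2:1 pp3:1
Op 6: fork(P0) -> P3. 4 ppages; refcounts: pp0:3 pp1:2 pp2:2 pp3:1
Op 7: write(P0, v1, 188). refcount(pp2)=2>1 -> COPY to pp4. 5 ppages; refcounts: pp0:3 pp1:2 pp2:1 pp3:1 pp4:1
Op 8: write(P2, v1, 154). refcount(pp1)=2>1 -> COPY to pp5. 6 ppages; refcounts: pp0:3 pp1:1 pp2:1 pp3:1 pp4:1 pp5:1
Op 9: write(P1, v1, 177). refcount(pp1)=1 -> write in place. 6 ppages; refcounts: pp0:3 pp1:1 pp2:1 pp3:1 pp4:1 pp5:1

yes no yes yes yes no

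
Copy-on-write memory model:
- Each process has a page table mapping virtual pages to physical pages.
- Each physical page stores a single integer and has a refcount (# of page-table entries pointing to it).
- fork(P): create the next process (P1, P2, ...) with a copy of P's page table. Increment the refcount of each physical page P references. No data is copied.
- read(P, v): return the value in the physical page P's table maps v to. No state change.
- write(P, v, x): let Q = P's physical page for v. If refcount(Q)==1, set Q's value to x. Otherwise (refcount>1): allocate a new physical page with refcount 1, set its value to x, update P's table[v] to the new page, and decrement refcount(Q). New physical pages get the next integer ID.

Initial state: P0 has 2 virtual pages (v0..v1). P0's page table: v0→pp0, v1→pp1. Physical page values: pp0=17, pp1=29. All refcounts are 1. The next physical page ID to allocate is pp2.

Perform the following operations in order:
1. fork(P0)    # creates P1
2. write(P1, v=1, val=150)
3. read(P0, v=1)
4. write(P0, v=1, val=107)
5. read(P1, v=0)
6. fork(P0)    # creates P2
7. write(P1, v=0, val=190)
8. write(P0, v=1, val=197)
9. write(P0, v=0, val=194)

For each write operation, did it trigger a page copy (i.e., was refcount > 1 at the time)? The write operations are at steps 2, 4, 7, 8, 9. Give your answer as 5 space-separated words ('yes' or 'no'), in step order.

Op 1: fork(P0) -> P1. 2 ppages; refcounts: pp0:2 pp1:2
Op 2: write(P1, v1, 150). refcount(pp1)=2>1 -> COPY to pp2. 3 ppages; refcounts: pp0:2 pp1:1 pp2:1
Op 3: read(P0, v1) -> 29. No state change.
Op 4: write(P0, v1, 107). refcount(pp1)=1 -> write in place. 3 ppages; refcounts: pp0:2 pp1:1 pp2:1
Op 5: read(P1, v0) -> 17. No state change.
Op 6: fork(P0) -> P2. 3 ppages; refcounts: pp0:3 pp1:2 pp2:1
Op 7: write(P1, v0, 190). refcount(pp0)=3>1 -> COPY to pp3. 4 ppages; refcounts: pp0:2 pp1:2 pp2:1 pp3:1
Op 8: write(P0, v1, 197). refcount(pp1)=2>1 -> COPY to pp4. 5 ppages; refcounts: pp0:2 pp1:1 pp2:1 pp3:1 pp4:1
Op 9: write(P0, v0, 194). refcount(pp0)=2>1 -> COPY to pp5. 6 ppages; refcounts: pp0:1 pp1:1 pp2:1 pp3:1 pp4:1 pp5:1

yes no yes yes yes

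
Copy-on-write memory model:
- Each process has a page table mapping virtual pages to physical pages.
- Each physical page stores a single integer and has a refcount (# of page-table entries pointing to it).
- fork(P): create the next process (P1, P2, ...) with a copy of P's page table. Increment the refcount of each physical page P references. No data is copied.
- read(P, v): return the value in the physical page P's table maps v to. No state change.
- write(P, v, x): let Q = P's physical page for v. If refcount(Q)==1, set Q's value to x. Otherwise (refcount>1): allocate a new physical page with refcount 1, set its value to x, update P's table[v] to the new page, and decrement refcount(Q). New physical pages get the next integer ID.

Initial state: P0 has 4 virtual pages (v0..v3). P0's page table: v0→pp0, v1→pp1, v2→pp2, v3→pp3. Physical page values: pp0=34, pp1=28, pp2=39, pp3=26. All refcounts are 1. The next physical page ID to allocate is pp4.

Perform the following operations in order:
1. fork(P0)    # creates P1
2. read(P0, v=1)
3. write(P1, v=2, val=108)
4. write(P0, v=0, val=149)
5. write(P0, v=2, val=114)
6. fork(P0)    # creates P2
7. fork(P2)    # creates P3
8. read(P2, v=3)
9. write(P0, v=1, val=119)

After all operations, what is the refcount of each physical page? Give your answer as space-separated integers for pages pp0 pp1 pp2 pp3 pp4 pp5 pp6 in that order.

Answer: 1 3 3 4 1 3 1

Derivation:
Op 1: fork(P0) -> P1. 4 ppages; refcounts: pp0:2 pp1:2 pp2:2 pp3:2
Op 2: read(P0, v1) -> 28. No state change.
Op 3: write(P1, v2, 108). refcount(pp2)=2>1 -> COPY to pp4. 5 ppages; refcounts: pp0:2 pp1:2 pp2:1 pp3:2 pp4:1
Op 4: write(P0, v0, 149). refcount(pp0)=2>1 -> COPY to pp5. 6 ppages; refcounts: pp0:1 pp1:2 pp2:1 pp3:2 pp4:1 pp5:1
Op 5: write(P0, v2, 114). refcount(pp2)=1 -> write in place. 6 ppages; refcounts: pp0:1 pp1:2 pp2:1 pp3:2 pp4:1 pp5:1
Op 6: fork(P0) -> P2. 6 ppages; refcounts: pp0:1 pp1:3 pp2:2 pp3:3 pp4:1 pp5:2
Op 7: fork(P2) -> P3. 6 ppages; refcounts: pp0:1 pp1:4 pp2:3 pp3:4 pp4:1 pp5:3
Op 8: read(P2, v3) -> 26. No state change.
Op 9: write(P0, v1, 119). refcount(pp1)=4>1 -> COPY to pp6. 7 ppages; refcounts: pp0:1 pp1:3 pp2:3 pp3:4 pp4:1 pp5:3 pp6:1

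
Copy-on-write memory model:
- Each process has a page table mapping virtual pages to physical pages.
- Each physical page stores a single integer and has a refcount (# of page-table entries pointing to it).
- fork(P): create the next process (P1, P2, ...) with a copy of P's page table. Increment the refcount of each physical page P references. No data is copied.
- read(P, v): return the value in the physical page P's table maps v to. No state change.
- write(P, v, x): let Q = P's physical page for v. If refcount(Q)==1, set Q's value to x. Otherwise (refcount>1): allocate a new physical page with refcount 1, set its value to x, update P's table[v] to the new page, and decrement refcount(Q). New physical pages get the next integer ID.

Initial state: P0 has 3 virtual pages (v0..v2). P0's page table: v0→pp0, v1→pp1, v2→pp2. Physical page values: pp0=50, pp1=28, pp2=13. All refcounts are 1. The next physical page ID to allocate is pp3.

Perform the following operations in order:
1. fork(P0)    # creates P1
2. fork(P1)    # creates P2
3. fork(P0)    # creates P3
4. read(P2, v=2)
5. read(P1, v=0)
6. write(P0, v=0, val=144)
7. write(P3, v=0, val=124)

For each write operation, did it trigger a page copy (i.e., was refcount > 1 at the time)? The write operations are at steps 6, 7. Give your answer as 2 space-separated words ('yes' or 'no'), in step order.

Op 1: fork(P0) -> P1. 3 ppages; refcounts: pp0:2 pp1:2 pp2:2
Op 2: fork(P1) -> P2. 3 ppages; refcounts: pp0:3 pp1:3 pp2:3
Op 3: fork(P0) -> P3. 3 ppages; refcounts: pp0:4 pp1:4 pp2:4
Op 4: read(P2, v2) -> 13. No state change.
Op 5: read(P1, v0) -> 50. No state change.
Op 6: write(P0, v0, 144). refcount(pp0)=4>1 -> COPY to pp3. 4 ppages; refcounts: pp0:3 pp1:4 pp2:4 pp3:1
Op 7: write(P3, v0, 124). refcount(pp0)=3>1 -> COPY to pp4. 5 ppages; refcounts: pp0:2 pp1:4 pp2:4 pp3:1 pp4:1

yes yes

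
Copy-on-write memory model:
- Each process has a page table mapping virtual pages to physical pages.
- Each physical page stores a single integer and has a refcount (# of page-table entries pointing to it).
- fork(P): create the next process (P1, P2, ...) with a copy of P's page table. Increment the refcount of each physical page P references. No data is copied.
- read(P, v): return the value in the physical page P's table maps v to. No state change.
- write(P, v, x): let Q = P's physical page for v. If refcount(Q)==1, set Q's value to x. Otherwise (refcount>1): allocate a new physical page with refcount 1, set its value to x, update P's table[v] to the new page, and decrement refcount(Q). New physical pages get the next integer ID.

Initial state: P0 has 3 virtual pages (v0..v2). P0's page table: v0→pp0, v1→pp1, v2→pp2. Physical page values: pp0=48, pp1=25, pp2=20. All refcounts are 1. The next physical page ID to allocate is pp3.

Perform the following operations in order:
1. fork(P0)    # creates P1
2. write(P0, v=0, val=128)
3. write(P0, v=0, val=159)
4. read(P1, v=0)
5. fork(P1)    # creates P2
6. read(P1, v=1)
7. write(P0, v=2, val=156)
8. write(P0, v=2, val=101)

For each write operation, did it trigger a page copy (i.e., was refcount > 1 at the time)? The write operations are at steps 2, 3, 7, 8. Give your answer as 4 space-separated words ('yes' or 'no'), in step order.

Op 1: fork(P0) -> P1. 3 ppages; refcounts: pp0:2 pp1:2 pp2:2
Op 2: write(P0, v0, 128). refcount(pp0)=2>1 -> COPY to pp3. 4 ppages; refcounts: pp0:1 pp1:2 pp2:2 pp3:1
Op 3: write(P0, v0, 159). refcount(pp3)=1 -> write in place. 4 ppages; refcounts: pp0:1 pp1:2 pp2:2 pp3:1
Op 4: read(P1, v0) -> 48. No state change.
Op 5: fork(P1) -> P2. 4 ppages; refcounts: pp0:2 pp1:3 pp2:3 pp3:1
Op 6: read(P1, v1) -> 25. No state change.
Op 7: write(P0, v2, 156). refcount(pp2)=3>1 -> COPY to pp4. 5 ppages; refcounts: pp0:2 pp1:3 pp2:2 pp3:1 pp4:1
Op 8: write(P0, v2, 101). refcount(pp4)=1 -> write in place. 5 ppages; refcounts: pp0:2 pp1:3 pp2:2 pp3:1 pp4:1

yes no yes no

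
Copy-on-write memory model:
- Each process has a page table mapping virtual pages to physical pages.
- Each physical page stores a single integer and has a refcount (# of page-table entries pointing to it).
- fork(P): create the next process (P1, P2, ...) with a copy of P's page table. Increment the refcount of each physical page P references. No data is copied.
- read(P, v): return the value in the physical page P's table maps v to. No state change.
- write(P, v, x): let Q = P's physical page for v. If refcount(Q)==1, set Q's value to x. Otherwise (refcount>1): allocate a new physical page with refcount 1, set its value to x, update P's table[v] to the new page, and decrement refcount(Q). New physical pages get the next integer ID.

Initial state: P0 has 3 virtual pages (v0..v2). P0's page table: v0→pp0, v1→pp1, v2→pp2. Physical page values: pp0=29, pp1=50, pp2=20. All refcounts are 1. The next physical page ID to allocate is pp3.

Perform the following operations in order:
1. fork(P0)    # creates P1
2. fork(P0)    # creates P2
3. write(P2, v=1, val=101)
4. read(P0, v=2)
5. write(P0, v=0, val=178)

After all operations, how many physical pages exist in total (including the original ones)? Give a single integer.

Op 1: fork(P0) -> P1. 3 ppages; refcounts: pp0:2 pp1:2 pp2:2
Op 2: fork(P0) -> P2. 3 ppages; refcounts: pp0:3 pp1:3 pp2:3
Op 3: write(P2, v1, 101). refcount(pp1)=3>1 -> COPY to pp3. 4 ppages; refcounts: pp0:3 pp1:2 pp2:3 pp3:1
Op 4: read(P0, v2) -> 20. No state change.
Op 5: write(P0, v0, 178). refcount(pp0)=3>1 -> COPY to pp4. 5 ppages; refcounts: pp0:2 pp1:2 pp2:3 pp3:1 pp4:1

Answer: 5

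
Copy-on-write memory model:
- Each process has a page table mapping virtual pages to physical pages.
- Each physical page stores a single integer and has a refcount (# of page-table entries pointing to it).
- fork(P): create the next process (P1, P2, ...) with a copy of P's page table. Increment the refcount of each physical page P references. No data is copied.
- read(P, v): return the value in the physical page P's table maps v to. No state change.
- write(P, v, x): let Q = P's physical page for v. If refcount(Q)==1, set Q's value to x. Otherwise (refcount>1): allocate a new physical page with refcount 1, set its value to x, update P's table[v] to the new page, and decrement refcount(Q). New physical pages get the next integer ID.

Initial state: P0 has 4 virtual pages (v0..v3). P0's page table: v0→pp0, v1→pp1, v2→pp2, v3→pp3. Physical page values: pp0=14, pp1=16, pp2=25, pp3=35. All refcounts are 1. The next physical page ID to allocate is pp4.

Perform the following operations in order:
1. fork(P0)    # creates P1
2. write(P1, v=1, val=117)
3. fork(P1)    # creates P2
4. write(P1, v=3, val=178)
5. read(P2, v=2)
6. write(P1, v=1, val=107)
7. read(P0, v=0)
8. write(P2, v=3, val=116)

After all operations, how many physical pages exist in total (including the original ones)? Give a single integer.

Answer: 8

Derivation:
Op 1: fork(P0) -> P1. 4 ppages; refcounts: pp0:2 pp1:2 pp2:2 pp3:2
Op 2: write(P1, v1, 117). refcount(pp1)=2>1 -> COPY to pp4. 5 ppages; refcounts: pp0:2 pp1:1 pp2:2 pp3:2 pp4:1
Op 3: fork(P1) -> P2. 5 ppages; refcounts: pp0:3 pp1:1 pp2:3 pp3:3 pp4:2
Op 4: write(P1, v3, 178). refcount(pp3)=3>1 -> COPY to pp5. 6 ppages; refcounts: pp0:3 pp1:1 pp2:3 pp3:2 pp4:2 pp5:1
Op 5: read(P2, v2) -> 25. No state change.
Op 6: write(P1, v1, 107). refcount(pp4)=2>1 -> COPY to pp6. 7 ppages; refcounts: pp0:3 pp1:1 pp2:3 pp3:2 pp4:1 pp5:1 pp6:1
Op 7: read(P0, v0) -> 14. No state change.
Op 8: write(P2, v3, 116). refcount(pp3)=2>1 -> COPY to pp7. 8 ppages; refcounts: pp0:3 pp1:1 pp2:3 pp3:1 pp4:1 pp5:1 pp6:1 pp7:1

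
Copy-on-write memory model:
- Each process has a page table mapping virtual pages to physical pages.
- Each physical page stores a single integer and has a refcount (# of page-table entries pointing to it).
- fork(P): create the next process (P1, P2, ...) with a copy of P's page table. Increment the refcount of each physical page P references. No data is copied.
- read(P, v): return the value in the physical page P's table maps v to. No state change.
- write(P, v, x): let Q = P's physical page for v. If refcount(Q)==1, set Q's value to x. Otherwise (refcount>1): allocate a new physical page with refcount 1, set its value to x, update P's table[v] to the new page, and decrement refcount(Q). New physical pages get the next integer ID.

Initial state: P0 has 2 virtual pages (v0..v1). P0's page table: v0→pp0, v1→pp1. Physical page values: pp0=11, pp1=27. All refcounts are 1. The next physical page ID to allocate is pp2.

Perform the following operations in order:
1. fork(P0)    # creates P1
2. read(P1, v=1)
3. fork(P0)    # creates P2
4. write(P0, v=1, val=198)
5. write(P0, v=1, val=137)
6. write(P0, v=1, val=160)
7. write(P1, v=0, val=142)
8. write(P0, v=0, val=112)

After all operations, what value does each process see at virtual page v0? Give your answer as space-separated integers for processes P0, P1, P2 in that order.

Answer: 112 142 11

Derivation:
Op 1: fork(P0) -> P1. 2 ppages; refcounts: pp0:2 pp1:2
Op 2: read(P1, v1) -> 27. No state change.
Op 3: fork(P0) -> P2. 2 ppages; refcounts: pp0:3 pp1:3
Op 4: write(P0, v1, 198). refcount(pp1)=3>1 -> COPY to pp2. 3 ppages; refcounts: pp0:3 pp1:2 pp2:1
Op 5: write(P0, v1, 137). refcount(pp2)=1 -> write in place. 3 ppages; refcounts: pp0:3 pp1:2 pp2:1
Op 6: write(P0, v1, 160). refcount(pp2)=1 -> write in place. 3 ppages; refcounts: pp0:3 pp1:2 pp2:1
Op 7: write(P1, v0, 142). refcount(pp0)=3>1 -> COPY to pp3. 4 ppages; refcounts: pp0:2 pp1:2 pp2:1 pp3:1
Op 8: write(P0, v0, 112). refcount(pp0)=2>1 -> COPY to pp4. 5 ppages; refcounts: pp0:1 pp1:2 pp2:1 pp3:1 pp4:1
P0: v0 -> pp4 = 112
P1: v0 -> pp3 = 142
P2: v0 -> pp0 = 11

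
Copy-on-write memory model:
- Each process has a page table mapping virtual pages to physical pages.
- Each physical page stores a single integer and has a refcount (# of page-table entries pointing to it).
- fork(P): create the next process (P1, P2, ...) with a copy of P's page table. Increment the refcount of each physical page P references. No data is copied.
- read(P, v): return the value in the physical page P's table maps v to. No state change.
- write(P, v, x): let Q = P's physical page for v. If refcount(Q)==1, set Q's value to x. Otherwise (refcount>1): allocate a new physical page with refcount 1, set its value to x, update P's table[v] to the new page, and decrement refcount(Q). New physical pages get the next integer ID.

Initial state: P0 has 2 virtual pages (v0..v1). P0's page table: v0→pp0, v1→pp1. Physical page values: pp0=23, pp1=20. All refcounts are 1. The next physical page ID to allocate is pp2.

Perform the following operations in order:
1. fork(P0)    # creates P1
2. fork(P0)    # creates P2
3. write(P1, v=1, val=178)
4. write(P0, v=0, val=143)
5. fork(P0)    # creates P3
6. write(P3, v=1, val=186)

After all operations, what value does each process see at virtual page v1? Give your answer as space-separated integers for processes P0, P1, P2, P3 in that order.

Answer: 20 178 20 186

Derivation:
Op 1: fork(P0) -> P1. 2 ppages; refcounts: pp0:2 pp1:2
Op 2: fork(P0) -> P2. 2 ppages; refcounts: pp0:3 pp1:3
Op 3: write(P1, v1, 178). refcount(pp1)=3>1 -> COPY to pp2. 3 ppages; refcounts: pp0:3 pp1:2 pp2:1
Op 4: write(P0, v0, 143). refcount(pp0)=3>1 -> COPY to pp3. 4 ppages; refcounts: pp0:2 pp1:2 pp2:1 pp3:1
Op 5: fork(P0) -> P3. 4 ppages; refcounts: pp0:2 pp1:3 pp2:1 pp3:2
Op 6: write(P3, v1, 186). refcount(pp1)=3>1 -> COPY to pp4. 5 ppages; refcounts: pp0:2 pp1:2 pp2:1 pp3:2 pp4:1
P0: v1 -> pp1 = 20
P1: v1 -> pp2 = 178
P2: v1 -> pp1 = 20
P3: v1 -> pp4 = 186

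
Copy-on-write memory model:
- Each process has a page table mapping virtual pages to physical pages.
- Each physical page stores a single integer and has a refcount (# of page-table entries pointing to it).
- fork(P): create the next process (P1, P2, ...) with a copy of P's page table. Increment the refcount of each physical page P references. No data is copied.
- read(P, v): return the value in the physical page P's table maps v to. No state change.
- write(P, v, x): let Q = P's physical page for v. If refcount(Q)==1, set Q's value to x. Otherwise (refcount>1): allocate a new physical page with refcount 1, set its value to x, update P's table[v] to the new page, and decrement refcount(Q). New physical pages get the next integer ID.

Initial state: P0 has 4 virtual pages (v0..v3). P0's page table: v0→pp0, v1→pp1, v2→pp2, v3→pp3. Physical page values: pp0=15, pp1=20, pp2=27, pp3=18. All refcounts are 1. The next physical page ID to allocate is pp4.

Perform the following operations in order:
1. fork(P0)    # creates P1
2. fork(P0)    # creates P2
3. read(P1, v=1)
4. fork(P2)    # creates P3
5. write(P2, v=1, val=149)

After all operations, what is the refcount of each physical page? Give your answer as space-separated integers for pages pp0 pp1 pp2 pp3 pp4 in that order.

Op 1: fork(P0) -> P1. 4 ppages; refcounts: pp0:2 pp1:2 pp2:2 pp3:2
Op 2: fork(P0) -> P2. 4 ppages; refcounts: pp0:3 pp1:3 pp2:3 pp3:3
Op 3: read(P1, v1) -> 20. No state change.
Op 4: fork(P2) -> P3. 4 ppages; refcounts: pp0:4 pp1:4 pp2:4 pp3:4
Op 5: write(P2, v1, 149). refcount(pp1)=4>1 -> COPY to pp4. 5 ppages; refcounts: pp0:4 pp1:3 pp2:4 pp3:4 pp4:1

Answer: 4 3 4 4 1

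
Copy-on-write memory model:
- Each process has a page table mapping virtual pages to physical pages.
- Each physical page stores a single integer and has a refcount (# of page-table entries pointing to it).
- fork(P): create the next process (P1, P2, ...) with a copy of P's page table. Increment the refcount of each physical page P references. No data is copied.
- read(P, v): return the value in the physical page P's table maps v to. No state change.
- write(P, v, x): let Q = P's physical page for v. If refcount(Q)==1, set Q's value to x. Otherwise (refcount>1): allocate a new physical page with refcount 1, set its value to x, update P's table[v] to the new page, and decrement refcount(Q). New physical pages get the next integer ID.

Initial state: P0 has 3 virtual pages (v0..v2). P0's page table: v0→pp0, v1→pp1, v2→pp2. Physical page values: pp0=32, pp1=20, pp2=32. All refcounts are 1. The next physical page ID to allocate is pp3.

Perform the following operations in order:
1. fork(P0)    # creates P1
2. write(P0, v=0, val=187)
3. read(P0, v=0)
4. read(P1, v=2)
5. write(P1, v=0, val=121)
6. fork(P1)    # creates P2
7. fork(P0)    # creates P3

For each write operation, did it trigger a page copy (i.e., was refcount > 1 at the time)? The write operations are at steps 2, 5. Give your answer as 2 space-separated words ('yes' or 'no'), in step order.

Op 1: fork(P0) -> P1. 3 ppages; refcounts: pp0:2 pp1:2 pp2:2
Op 2: write(P0, v0, 187). refcount(pp0)=2>1 -> COPY to pp3. 4 ppages; refcounts: pp0:1 pp1:2 pp2:2 pp3:1
Op 3: read(P0, v0) -> 187. No state change.
Op 4: read(P1, v2) -> 32. No state change.
Op 5: write(P1, v0, 121). refcount(pp0)=1 -> write in place. 4 ppages; refcounts: pp0:1 pp1:2 pp2:2 pp3:1
Op 6: fork(P1) -> P2. 4 ppages; refcounts: pp0:2 pp1:3 pp2:3 pp3:1
Op 7: fork(P0) -> P3. 4 ppages; refcounts: pp0:2 pp1:4 pp2:4 pp3:2

yes no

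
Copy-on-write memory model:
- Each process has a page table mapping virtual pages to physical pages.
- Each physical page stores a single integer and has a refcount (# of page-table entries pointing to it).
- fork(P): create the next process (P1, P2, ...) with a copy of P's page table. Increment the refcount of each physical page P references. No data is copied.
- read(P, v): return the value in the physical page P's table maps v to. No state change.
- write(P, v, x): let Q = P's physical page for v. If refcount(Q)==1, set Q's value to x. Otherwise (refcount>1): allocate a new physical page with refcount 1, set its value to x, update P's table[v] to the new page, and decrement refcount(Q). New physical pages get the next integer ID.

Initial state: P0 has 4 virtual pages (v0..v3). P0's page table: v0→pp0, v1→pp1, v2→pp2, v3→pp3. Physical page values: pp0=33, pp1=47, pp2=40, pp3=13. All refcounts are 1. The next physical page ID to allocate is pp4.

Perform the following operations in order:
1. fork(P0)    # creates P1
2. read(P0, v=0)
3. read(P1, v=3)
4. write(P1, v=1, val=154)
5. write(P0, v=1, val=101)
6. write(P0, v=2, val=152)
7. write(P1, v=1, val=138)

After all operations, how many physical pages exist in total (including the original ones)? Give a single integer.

Answer: 6

Derivation:
Op 1: fork(P0) -> P1. 4 ppages; refcounts: pp0:2 pp1:2 pp2:2 pp3:2
Op 2: read(P0, v0) -> 33. No state change.
Op 3: read(P1, v3) -> 13. No state change.
Op 4: write(P1, v1, 154). refcount(pp1)=2>1 -> COPY to pp4. 5 ppages; refcounts: pp0:2 pp1:1 pp2:2 pp3:2 pp4:1
Op 5: write(P0, v1, 101). refcount(pp1)=1 -> write in place. 5 ppages; refcounts: pp0:2 pp1:1 pp2:2 pp3:2 pp4:1
Op 6: write(P0, v2, 152). refcount(pp2)=2>1 -> COPY to pp5. 6 ppages; refcounts: pp0:2 pp1:1 pp2:1 pp3:2 pp4:1 pp5:1
Op 7: write(P1, v1, 138). refcount(pp4)=1 -> write in place. 6 ppages; refcounts: pp0:2 pp1:1 pp2:1 pp3:2 pp4:1 pp5:1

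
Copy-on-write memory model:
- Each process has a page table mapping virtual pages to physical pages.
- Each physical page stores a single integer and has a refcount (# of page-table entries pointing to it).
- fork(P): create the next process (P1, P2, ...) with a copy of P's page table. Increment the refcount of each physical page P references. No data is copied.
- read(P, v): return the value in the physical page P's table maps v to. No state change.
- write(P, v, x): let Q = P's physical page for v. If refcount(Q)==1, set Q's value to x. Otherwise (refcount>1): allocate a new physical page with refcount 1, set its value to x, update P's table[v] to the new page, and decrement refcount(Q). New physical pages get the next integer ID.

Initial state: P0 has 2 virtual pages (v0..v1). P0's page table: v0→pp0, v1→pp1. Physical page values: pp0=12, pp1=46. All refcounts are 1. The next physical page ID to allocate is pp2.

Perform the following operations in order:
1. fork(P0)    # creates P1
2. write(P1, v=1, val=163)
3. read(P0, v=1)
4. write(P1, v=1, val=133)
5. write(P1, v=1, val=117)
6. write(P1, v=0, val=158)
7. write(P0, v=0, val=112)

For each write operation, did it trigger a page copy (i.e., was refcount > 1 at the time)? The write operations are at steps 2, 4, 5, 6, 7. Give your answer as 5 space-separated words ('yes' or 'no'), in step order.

Op 1: fork(P0) -> P1. 2 ppages; refcounts: pp0:2 pp1:2
Op 2: write(P1, v1, 163). refcount(pp1)=2>1 -> COPY to pp2. 3 ppages; refcounts: pp0:2 pp1:1 pp2:1
Op 3: read(P0, v1) -> 46. No state change.
Op 4: write(P1, v1, 133). refcount(pp2)=1 -> write in place. 3 ppages; refcounts: pp0:2 pp1:1 pp2:1
Op 5: write(P1, v1, 117). refcount(pp2)=1 -> write in place. 3 ppages; refcounts: pp0:2 pp1:1 pp2:1
Op 6: write(P1, v0, 158). refcount(pp0)=2>1 -> COPY to pp3. 4 ppages; refcounts: pp0:1 pp1:1 pp2:1 pp3:1
Op 7: write(P0, v0, 112). refcount(pp0)=1 -> write in place. 4 ppages; refcounts: pp0:1 pp1:1 pp2:1 pp3:1

yes no no yes no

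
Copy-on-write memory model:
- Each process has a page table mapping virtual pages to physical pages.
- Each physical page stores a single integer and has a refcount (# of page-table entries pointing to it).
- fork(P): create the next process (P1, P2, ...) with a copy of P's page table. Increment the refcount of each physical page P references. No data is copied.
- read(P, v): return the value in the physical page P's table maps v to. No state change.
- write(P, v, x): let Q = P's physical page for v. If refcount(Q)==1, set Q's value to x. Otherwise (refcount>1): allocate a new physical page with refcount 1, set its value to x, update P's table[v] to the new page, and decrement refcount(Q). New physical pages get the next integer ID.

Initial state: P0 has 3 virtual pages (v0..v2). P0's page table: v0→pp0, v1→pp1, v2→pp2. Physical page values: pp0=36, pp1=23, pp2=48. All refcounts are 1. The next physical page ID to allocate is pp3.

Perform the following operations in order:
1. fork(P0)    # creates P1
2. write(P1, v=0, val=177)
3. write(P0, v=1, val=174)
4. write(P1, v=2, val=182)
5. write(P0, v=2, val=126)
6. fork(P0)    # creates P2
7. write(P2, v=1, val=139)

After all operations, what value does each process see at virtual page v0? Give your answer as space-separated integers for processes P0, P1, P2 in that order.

Answer: 36 177 36

Derivation:
Op 1: fork(P0) -> P1. 3 ppages; refcounts: pp0:2 pp1:2 pp2:2
Op 2: write(P1, v0, 177). refcount(pp0)=2>1 -> COPY to pp3. 4 ppages; refcounts: pp0:1 pp1:2 pp2:2 pp3:1
Op 3: write(P0, v1, 174). refcount(pp1)=2>1 -> COPY to pp4. 5 ppages; refcounts: pp0:1 pp1:1 pp2:2 pp3:1 pp4:1
Op 4: write(P1, v2, 182). refcount(pp2)=2>1 -> COPY to pp5. 6 ppages; refcounts: pp0:1 pp1:1 pp2:1 pp3:1 pp4:1 pp5:1
Op 5: write(P0, v2, 126). refcount(pp2)=1 -> write in place. 6 ppages; refcounts: pp0:1 pp1:1 pp2:1 pp3:1 pp4:1 pp5:1
Op 6: fork(P0) -> P2. 6 ppages; refcounts: pp0:2 pp1:1 pp2:2 pp3:1 pp4:2 pp5:1
Op 7: write(P2, v1, 139). refcount(pp4)=2>1 -> COPY to pp6. 7 ppages; refcounts: pp0:2 pp1:1 pp2:2 pp3:1 pp4:1 pp5:1 pp6:1
P0: v0 -> pp0 = 36
P1: v0 -> pp3 = 177
P2: v0 -> pp0 = 36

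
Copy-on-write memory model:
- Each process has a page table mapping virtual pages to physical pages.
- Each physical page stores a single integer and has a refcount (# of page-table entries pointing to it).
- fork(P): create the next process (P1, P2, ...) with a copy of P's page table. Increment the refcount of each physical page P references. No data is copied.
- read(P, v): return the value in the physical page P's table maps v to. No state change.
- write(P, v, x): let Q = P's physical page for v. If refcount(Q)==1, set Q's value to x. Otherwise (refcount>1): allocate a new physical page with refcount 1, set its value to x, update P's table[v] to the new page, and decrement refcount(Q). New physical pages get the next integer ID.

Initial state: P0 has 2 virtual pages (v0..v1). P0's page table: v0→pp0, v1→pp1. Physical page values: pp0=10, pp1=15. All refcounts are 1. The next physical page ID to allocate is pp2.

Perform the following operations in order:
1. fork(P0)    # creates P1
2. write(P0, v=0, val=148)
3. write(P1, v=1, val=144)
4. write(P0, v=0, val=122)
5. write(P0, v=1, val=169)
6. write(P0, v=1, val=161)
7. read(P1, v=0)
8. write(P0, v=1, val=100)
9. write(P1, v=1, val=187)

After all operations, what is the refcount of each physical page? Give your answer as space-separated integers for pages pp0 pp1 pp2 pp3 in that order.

Answer: 1 1 1 1

Derivation:
Op 1: fork(P0) -> P1. 2 ppages; refcounts: pp0:2 pp1:2
Op 2: write(P0, v0, 148). refcount(pp0)=2>1 -> COPY to pp2. 3 ppages; refcounts: pp0:1 pp1:2 pp2:1
Op 3: write(P1, v1, 144). refcount(pp1)=2>1 -> COPY to pp3. 4 ppages; refcounts: pp0:1 pp1:1 pp2:1 pp3:1
Op 4: write(P0, v0, 122). refcount(pp2)=1 -> write in place. 4 ppages; refcounts: pp0:1 pp1:1 pp2:1 pp3:1
Op 5: write(P0, v1, 169). refcount(pp1)=1 -> write in place. 4 ppages; refcounts: pp0:1 pp1:1 pp2:1 pp3:1
Op 6: write(P0, v1, 161). refcount(pp1)=1 -> write in place. 4 ppages; refcounts: pp0:1 pp1:1 pp2:1 pp3:1
Op 7: read(P1, v0) -> 10. No state change.
Op 8: write(P0, v1, 100). refcount(pp1)=1 -> write in place. 4 ppages; refcounts: pp0:1 pp1:1 pp2:1 pp3:1
Op 9: write(P1, v1, 187). refcount(pp3)=1 -> write in place. 4 ppages; refcounts: pp0:1 pp1:1 pp2:1 pp3:1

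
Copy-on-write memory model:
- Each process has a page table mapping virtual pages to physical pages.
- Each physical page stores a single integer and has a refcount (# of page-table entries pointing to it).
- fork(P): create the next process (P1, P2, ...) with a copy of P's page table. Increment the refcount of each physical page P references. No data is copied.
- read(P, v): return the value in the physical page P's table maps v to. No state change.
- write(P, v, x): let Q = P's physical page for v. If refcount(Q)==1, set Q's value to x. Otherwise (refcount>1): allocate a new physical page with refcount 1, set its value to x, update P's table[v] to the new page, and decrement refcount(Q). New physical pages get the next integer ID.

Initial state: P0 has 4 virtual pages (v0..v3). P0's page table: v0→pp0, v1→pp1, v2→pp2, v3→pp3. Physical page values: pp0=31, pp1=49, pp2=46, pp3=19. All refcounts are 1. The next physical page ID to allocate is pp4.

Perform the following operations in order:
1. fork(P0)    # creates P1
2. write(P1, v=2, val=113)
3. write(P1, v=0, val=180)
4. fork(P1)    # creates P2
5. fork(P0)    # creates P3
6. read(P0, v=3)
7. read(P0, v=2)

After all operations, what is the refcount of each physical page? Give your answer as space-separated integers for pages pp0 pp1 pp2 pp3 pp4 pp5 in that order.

Answer: 2 4 2 4 2 2

Derivation:
Op 1: fork(P0) -> P1. 4 ppages; refcounts: pp0:2 pp1:2 pp2:2 pp3:2
Op 2: write(P1, v2, 113). refcount(pp2)=2>1 -> COPY to pp4. 5 ppages; refcounts: pp0:2 pp1:2 pp2:1 pp3:2 pp4:1
Op 3: write(P1, v0, 180). refcount(pp0)=2>1 -> COPY to pp5. 6 ppages; refcounts: pp0:1 pp1:2 pp2:1 pp3:2 pp4:1 pp5:1
Op 4: fork(P1) -> P2. 6 ppages; refcounts: pp0:1 pp1:3 pp2:1 pp3:3 pp4:2 pp5:2
Op 5: fork(P0) -> P3. 6 ppages; refcounts: pp0:2 pp1:4 pp2:2 pp3:4 pp4:2 pp5:2
Op 6: read(P0, v3) -> 19. No state change.
Op 7: read(P0, v2) -> 46. No state change.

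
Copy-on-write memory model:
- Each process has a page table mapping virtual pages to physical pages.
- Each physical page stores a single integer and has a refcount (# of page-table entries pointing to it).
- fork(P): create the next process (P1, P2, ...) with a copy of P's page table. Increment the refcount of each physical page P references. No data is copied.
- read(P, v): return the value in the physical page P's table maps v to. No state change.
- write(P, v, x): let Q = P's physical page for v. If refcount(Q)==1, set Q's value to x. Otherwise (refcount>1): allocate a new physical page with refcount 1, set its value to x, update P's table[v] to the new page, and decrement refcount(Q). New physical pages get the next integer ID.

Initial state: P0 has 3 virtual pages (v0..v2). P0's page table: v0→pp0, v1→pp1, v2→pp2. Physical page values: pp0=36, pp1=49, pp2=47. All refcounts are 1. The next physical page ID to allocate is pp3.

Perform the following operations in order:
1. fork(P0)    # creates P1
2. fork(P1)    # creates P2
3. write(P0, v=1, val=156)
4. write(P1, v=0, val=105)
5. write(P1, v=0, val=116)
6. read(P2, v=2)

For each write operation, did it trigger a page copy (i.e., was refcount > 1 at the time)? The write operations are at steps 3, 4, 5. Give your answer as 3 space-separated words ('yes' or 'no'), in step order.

Op 1: fork(P0) -> P1. 3 ppages; refcounts: pp0:2 pp1:2 pp2:2
Op 2: fork(P1) -> P2. 3 ppages; refcounts: pp0:3 pp1:3 pp2:3
Op 3: write(P0, v1, 156). refcount(pp1)=3>1 -> COPY to pp3. 4 ppages; refcounts: pp0:3 pp1:2 pp2:3 pp3:1
Op 4: write(P1, v0, 105). refcount(pp0)=3>1 -> COPY to pp4. 5 ppages; refcounts: pp0:2 pp1:2 pp2:3 pp3:1 pp4:1
Op 5: write(P1, v0, 116). refcount(pp4)=1 -> write in place. 5 ppages; refcounts: pp0:2 pp1:2 pp2:3 pp3:1 pp4:1
Op 6: read(P2, v2) -> 47. No state change.

yes yes no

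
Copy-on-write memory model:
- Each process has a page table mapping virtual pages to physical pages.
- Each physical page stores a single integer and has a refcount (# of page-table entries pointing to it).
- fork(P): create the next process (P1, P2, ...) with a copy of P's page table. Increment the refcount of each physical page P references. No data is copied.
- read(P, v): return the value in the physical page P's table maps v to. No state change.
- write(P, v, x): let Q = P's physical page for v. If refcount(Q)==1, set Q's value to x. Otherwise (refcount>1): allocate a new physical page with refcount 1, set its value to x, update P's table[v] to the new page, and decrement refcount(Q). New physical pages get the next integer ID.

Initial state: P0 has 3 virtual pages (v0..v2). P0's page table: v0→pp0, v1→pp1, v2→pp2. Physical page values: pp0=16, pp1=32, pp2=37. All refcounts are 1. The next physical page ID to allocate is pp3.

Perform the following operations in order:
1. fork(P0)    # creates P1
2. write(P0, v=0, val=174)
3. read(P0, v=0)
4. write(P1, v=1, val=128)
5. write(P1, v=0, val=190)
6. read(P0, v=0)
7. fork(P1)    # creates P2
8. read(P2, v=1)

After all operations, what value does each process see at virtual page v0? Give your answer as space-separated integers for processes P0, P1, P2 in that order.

Op 1: fork(P0) -> P1. 3 ppages; refcounts: pp0:2 pp1:2 pp2:2
Op 2: write(P0, v0, 174). refcount(pp0)=2>1 -> COPY to pp3. 4 ppages; refcounts: pp0:1 pp1:2 pp2:2 pp3:1
Op 3: read(P0, v0) -> 174. No state change.
Op 4: write(P1, v1, 128). refcount(pp1)=2>1 -> COPY to pp4. 5 ppages; refcounts: pp0:1 pp1:1 pp2:2 pp3:1 pp4:1
Op 5: write(P1, v0, 190). refcount(pp0)=1 -> write in place. 5 ppages; refcounts: pp0:1 pp1:1 pp2:2 pp3:1 pp4:1
Op 6: read(P0, v0) -> 174. No state change.
Op 7: fork(P1) -> P2. 5 ppages; refcounts: pp0:2 pp1:1 pp2:3 pp3:1 pp4:2
Op 8: read(P2, v1) -> 128. No state change.
P0: v0 -> pp3 = 174
P1: v0 -> pp0 = 190
P2: v0 -> pp0 = 190

Answer: 174 190 190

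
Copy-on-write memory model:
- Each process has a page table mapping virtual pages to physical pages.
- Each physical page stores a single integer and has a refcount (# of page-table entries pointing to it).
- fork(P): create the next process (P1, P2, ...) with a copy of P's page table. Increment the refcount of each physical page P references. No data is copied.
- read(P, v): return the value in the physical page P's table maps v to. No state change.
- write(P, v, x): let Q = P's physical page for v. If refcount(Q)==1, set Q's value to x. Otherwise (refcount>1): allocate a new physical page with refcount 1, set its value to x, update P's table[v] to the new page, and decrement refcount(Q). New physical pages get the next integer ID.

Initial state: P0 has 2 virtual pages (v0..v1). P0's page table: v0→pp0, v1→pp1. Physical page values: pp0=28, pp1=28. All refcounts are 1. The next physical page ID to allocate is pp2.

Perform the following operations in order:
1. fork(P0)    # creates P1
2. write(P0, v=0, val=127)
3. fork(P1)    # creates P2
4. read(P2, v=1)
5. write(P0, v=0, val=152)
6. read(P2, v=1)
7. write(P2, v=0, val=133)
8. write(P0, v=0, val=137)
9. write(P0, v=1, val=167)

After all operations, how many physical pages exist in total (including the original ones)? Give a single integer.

Answer: 5

Derivation:
Op 1: fork(P0) -> P1. 2 ppages; refcounts: pp0:2 pp1:2
Op 2: write(P0, v0, 127). refcount(pp0)=2>1 -> COPY to pp2. 3 ppages; refcounts: pp0:1 pp1:2 pp2:1
Op 3: fork(P1) -> P2. 3 ppages; refcounts: pp0:2 pp1:3 pp2:1
Op 4: read(P2, v1) -> 28. No state change.
Op 5: write(P0, v0, 152). refcount(pp2)=1 -> write in place. 3 ppages; refcounts: pp0:2 pp1:3 pp2:1
Op 6: read(P2, v1) -> 28. No state change.
Op 7: write(P2, v0, 133). refcount(pp0)=2>1 -> COPY to pp3. 4 ppages; refcounts: pp0:1 pp1:3 pp2:1 pp3:1
Op 8: write(P0, v0, 137). refcount(pp2)=1 -> write in place. 4 ppages; refcounts: pp0:1 pp1:3 pp2:1 pp3:1
Op 9: write(P0, v1, 167). refcount(pp1)=3>1 -> COPY to pp4. 5 ppages; refcounts: pp0:1 pp1:2 pp2:1 pp3:1 pp4:1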